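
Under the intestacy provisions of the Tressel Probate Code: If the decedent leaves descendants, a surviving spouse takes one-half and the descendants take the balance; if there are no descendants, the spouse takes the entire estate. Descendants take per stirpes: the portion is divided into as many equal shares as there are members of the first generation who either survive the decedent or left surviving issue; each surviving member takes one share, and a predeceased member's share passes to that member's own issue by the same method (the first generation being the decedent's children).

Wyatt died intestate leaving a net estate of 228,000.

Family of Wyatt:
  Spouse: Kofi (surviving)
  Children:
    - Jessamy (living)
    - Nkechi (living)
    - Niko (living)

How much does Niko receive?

Kofi takes one-half of 228,000 = 114,000. The remaining 114,000 passes to the descendants.
The descendants' portion (114,000) is divided into 3 shares of 38,000: Jessamy, Nkechi, and Niko each take 38,000.

Niko receives 38,000.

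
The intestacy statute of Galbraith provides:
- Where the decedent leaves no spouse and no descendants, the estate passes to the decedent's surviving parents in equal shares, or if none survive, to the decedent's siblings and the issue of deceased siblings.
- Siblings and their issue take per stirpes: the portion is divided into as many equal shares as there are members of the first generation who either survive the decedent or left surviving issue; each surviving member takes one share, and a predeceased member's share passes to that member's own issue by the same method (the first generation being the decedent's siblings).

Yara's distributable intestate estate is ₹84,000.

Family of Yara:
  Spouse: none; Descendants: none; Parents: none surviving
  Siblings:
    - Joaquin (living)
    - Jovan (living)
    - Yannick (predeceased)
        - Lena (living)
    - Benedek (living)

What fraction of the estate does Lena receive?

Lena receives 1/4 of the estate.

The entire ₹84,000 passes to the siblings and their issue.
That amount (₹84,000) is divided into 4 shares of ₹21,000: Joaquin, Jovan, and Benedek each take ₹21,000; Yannick's ₹21,000 share passes to Yannick's issue.
Yannick's share (₹21,000) passes entirely to Lena.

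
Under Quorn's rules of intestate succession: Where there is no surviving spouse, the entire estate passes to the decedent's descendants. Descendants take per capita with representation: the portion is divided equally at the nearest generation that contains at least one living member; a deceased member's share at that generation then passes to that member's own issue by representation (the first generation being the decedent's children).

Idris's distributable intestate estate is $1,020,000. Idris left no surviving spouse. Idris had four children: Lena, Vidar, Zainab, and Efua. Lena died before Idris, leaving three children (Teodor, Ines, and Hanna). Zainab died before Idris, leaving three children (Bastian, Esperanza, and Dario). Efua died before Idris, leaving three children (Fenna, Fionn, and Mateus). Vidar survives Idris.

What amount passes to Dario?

The entire $1,020,000 passes to the descendants.
That amount ($1,020,000) is divided into 4 shares of $255,000: Vidar takes $255,000; Lena's $255,000 share passes to Lena's issue; Zainab's $255,000 share passes to Zainab's issue; Efua's $255,000 share passes to Efua's issue.
Lena's share ($255,000) is divided into 3 shares of $85,000: Teodor, Ines, and Hanna each take $85,000.
Zainab's share ($255,000) is divided into 3 shares of $85,000: Bastian, Esperanza, and Dario each take $85,000.
Efua's share ($255,000) is divided into 3 shares of $85,000: Fenna, Fionn, and Mateus each take $85,000.

Dario receives $85,000.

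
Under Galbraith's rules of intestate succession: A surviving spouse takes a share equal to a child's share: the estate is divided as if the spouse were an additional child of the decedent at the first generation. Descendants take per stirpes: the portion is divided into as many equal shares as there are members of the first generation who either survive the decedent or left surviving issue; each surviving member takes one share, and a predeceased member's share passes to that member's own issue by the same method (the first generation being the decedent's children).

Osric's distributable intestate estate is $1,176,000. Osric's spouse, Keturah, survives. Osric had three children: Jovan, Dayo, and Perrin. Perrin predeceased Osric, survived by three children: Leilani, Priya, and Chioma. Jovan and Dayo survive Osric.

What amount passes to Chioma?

Chioma receives $98,000.

The spouse counts as an additional share at the children's level, so there are 4 primary shares of $294,000. Keturah takes one such share ($294,000).
The children's combined portion ($882,000) is divided into 3 shares of $294,000: Jovan and Dayo each take $294,000; Perrin's $294,000 share passes to Perrin's issue.
Perrin's share ($294,000) is divided into 3 shares of $98,000: Leilani, Priya, and Chioma each take $98,000.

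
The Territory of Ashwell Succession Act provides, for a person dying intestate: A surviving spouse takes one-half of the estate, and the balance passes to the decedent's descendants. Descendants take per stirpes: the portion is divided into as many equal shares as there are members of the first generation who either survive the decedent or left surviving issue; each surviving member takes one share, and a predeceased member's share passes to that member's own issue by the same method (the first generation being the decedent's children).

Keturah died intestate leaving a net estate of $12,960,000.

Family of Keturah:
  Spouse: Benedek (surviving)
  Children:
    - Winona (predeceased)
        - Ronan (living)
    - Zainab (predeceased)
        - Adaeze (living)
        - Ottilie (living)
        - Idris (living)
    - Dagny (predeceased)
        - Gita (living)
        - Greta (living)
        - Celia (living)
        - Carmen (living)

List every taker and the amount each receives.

Benedek takes one-half of $12,960,000 = $6,480,000. The remaining $6,480,000 passes to the descendants.
The descendants' portion ($6,480,000) is divided into 3 shares of $2,160,000: Winona's $2,160,000 share passes to Winona's issue; Zainab's $2,160,000 share passes to Zainab's issue; Dagny's $2,160,000 share passes to Dagny's issue.
Winona's share ($2,160,000) passes entirely to Ronan.
Zainab's share ($2,160,000) is divided into 3 shares of $720,000: Adaeze, Ottilie, and Idris each take $720,000.
Dagny's share ($2,160,000) is divided into 4 shares of $540,000: Gita, Greta, Celia, and Carmen each take $540,000.

Benedek: $6,480,000; Ronan: $2,160,000; Adaeze: $720,000; Ottilie: $720,000; Idris: $720,000; Gita: $540,000; Greta: $540,000; Celia: $540,000; Carmen: $540,000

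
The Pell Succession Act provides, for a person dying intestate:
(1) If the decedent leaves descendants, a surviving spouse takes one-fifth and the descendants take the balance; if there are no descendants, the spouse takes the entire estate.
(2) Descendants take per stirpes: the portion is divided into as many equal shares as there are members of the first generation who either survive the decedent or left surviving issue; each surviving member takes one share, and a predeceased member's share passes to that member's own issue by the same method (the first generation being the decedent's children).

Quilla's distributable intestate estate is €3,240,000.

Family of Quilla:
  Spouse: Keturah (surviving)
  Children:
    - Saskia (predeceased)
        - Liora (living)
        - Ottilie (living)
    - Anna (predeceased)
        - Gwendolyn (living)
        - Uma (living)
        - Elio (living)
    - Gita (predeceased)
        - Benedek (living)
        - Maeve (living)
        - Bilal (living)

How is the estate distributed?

Keturah: €648,000; Liora: €432,000; Ottilie: €432,000; Gwendolyn: €288,000; Uma: €288,000; Elio: €288,000; Benedek: €288,000; Maeve: €288,000; Bilal: €288,000

Keturah takes one-fifth of €3,240,000 = €648,000. The remaining €2,592,000 passes to the descendants.
The descendants' portion (€2,592,000) is divided into 3 shares of €864,000: Saskia's €864,000 share passes to Saskia's issue; Anna's €864,000 share passes to Anna's issue; Gita's €864,000 share passes to Gita's issue.
Saskia's share (€864,000) is divided into 2 shares of €432,000: Liora and Ottilie each take €432,000.
Anna's share (€864,000) is divided into 3 shares of €288,000: Gwendolyn, Uma, and Elio each take €288,000.
Gita's share (€864,000) is divided into 3 shares of €288,000: Benedek, Maeve, and Bilal each take €288,000.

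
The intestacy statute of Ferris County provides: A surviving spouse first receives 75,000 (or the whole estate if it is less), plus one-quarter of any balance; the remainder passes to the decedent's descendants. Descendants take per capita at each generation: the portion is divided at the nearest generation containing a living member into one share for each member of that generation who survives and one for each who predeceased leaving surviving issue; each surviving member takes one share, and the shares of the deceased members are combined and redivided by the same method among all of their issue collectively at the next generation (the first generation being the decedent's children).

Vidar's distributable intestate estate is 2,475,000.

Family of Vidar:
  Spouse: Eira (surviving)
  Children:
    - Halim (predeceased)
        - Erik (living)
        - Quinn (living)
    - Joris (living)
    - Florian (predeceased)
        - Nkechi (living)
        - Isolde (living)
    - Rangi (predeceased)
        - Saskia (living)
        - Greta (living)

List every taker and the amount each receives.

Eira first takes 75,000, leaving a balance of 2,400,000. Eira then takes one-quarter of the balance (600,000), for a total of 675,000. The remaining 1,800,000 passes to the descendants.
The descendants' portion (1,800,000) is divided at the children's generation into 4 shares of 450,000. Joris takes 450,000. The 3 shares of the deceased (Halim, Florian, and Rangi) are combined into a pool of 1,350,000.
That pool (1,350,000) is divided at the grandchildren's generation equally among Erik, Quinn, Nkechi, Isolde, Saskia, and Greta: 225,000 each.

Eira: 675,000; Erik: 225,000; Quinn: 225,000; Joris: 450,000; Nkechi: 225,000; Isolde: 225,000; Saskia: 225,000; Greta: 225,000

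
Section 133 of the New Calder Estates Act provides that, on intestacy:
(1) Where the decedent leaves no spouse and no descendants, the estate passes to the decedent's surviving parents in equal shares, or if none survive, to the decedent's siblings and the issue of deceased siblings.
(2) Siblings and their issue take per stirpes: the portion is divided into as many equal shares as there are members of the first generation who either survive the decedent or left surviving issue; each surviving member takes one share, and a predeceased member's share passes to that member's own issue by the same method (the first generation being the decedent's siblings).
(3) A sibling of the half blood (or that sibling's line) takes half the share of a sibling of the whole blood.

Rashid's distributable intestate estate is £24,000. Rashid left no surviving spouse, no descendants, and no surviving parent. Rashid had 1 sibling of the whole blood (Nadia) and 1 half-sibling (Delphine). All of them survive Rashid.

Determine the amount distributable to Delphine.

Delphine receives £8,000.

The entire £24,000 passes to the siblings and their issue.
Counting each half-blood sibling's line as half a unit, there are 3/2 units in £24,000, so one unit is £16,000. Whole-blood lines (Nadia) take £16,000 each; half-blood lines (Delphine) take £8,000 each.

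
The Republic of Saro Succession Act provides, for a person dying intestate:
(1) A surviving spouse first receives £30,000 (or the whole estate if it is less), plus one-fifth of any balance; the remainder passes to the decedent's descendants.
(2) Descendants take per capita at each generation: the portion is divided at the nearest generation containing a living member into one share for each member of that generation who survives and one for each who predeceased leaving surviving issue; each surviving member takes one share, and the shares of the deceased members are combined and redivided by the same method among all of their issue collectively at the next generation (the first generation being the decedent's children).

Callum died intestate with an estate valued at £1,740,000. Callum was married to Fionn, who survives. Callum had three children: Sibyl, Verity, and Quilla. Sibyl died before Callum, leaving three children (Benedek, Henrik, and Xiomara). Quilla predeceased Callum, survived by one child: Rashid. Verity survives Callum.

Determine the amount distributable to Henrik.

Fionn first takes £30,000, leaving a balance of £1,710,000. Fionn then takes one-fifth of the balance (£342,000), for a total of £372,000. The remaining £1,368,000 passes to the descendants.
The descendants' portion (£1,368,000) is divided at the children's generation into 3 shares of £456,000. Verity takes £456,000. The 2 shares of the deceased (Sibyl and Quilla) are combined into a pool of £912,000.
That pool (£912,000) is divided at the grandchildren's generation equally among Benedek, Henrik, Xiomara, and Rashid: £228,000 each.

Henrik receives £228,000.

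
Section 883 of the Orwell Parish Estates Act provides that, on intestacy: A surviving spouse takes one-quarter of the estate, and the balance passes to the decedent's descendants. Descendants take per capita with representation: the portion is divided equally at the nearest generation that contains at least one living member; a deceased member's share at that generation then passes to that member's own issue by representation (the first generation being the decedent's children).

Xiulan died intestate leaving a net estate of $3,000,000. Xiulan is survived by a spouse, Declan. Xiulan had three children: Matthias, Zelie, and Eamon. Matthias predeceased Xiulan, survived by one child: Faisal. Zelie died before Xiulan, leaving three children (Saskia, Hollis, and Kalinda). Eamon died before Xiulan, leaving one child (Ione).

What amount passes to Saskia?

Saskia receives $450,000.

Declan takes one-quarter of $3,000,000 = $750,000. The remaining $2,250,000 passes to the descendants.
No child survives, so the initial division is made at the grandchildren's generation.
The descendants' portion ($2,250,000) is divided into 5 shares of $450,000: Faisal, Saskia, Hollis, Kalinda, and Ione each take $450,000.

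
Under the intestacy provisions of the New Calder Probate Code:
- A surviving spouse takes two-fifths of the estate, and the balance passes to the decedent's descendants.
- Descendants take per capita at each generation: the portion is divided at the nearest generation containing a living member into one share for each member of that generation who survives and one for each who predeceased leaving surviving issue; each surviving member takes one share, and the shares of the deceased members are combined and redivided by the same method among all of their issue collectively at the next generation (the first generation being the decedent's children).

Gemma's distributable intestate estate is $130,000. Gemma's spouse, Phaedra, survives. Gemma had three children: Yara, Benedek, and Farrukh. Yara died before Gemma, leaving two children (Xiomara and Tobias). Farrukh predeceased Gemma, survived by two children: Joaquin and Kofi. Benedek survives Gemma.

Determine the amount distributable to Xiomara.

Xiomara receives $13,000.

Phaedra takes two-fifths of $130,000 = $52,000. The remaining $78,000 passes to the descendants.
The descendants' portion ($78,000) is divided at the children's generation into 3 shares of $26,000. Benedek takes $26,000. The 2 shares of the deceased (Yara and Farrukh) are combined into a pool of $52,000.
That pool ($52,000) is divided at the grandchildren's generation equally among Xiomara, Tobias, Joaquin, and Kofi: $13,000 each.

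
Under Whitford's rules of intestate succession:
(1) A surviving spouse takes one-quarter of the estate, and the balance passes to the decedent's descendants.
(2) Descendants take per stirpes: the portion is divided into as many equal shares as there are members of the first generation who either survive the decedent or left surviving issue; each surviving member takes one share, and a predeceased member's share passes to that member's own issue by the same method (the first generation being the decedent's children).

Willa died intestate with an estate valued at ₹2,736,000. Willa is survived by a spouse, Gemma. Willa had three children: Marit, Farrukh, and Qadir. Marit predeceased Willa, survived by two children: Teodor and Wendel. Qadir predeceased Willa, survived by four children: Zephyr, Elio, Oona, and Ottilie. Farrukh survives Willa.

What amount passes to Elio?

Elio receives ₹171,000.

Gemma takes one-quarter of ₹2,736,000 = ₹684,000. The remaining ₹2,052,000 passes to the descendants.
The descendants' portion (₹2,052,000) is divided into 3 shares of ₹684,000: Farrukh takes ₹684,000; Marit's ₹684,000 share passes to Marit's issue; Qadir's ₹684,000 share passes to Qadir's issue.
Marit's share (₹684,000) is divided into 2 shares of ₹342,000: Teodor and Wendel each take ₹342,000.
Qadir's share (₹684,000) is divided into 4 shares of ₹171,000: Zephyr, Elio, Oona, and Ottilie each take ₹171,000.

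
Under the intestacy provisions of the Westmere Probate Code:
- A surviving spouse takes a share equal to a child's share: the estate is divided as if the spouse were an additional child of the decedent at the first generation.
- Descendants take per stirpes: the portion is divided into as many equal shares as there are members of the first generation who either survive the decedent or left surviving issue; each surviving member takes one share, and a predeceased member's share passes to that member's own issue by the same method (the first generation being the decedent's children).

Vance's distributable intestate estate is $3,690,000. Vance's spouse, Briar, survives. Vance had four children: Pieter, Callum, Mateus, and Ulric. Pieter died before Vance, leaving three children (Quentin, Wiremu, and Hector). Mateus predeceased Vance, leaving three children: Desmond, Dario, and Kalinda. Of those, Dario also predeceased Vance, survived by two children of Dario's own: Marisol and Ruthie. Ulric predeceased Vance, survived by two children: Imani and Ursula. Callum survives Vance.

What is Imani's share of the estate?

Imani receives $369,000.

The spouse counts as an additional share at the children's level, so there are 5 primary shares of $738,000. Briar takes one such share ($738,000).
The children's combined portion ($2,952,000) is divided into 4 shares of $738,000: Callum takes $738,000; Pieter's $738,000 share passes to Pieter's issue; Mateus's $738,000 share passes to Mateus's issue; Ulric's $738,000 share passes to Ulric's issue.
Pieter's share ($738,000) is divided into 3 shares of $246,000: Quentin, Wiremu, and Hector each take $246,000.
Mateus's share ($738,000) is divided into 3 shares of $246,000: Desmond and Kalinda each take $246,000; Dario's $246,000 share passes to Dario's issue.
Dario's share ($246,000) is divided into 2 shares of $123,000: Marisol and Ruthie each take $123,000.
Ulric's share ($738,000) is divided into 2 shares of $369,000: Imani and Ursula each take $369,000.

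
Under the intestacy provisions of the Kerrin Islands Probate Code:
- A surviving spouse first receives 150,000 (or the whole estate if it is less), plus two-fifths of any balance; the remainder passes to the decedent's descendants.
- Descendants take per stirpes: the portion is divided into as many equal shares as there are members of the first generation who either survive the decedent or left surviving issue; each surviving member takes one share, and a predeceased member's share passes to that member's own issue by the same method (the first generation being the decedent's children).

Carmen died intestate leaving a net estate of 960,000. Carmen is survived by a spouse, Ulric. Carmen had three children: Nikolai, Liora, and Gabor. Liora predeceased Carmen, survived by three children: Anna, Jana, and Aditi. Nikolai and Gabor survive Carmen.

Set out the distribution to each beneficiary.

Ulric: 474,000; Nikolai: 162,000; Anna: 54,000; Jana: 54,000; Aditi: 54,000; Gabor: 162,000

Ulric first takes 150,000, leaving a balance of 810,000. Ulric then takes two-fifths of the balance (324,000), for a total of 474,000. The remaining 486,000 passes to the descendants.
The descendants' portion (486,000) is divided into 3 shares of 162,000: Nikolai and Gabor each take 162,000; Liora's 162,000 share passes to Liora's issue.
Liora's share (162,000) is divided into 3 shares of 54,000: Anna, Jana, and Aditi each take 54,000.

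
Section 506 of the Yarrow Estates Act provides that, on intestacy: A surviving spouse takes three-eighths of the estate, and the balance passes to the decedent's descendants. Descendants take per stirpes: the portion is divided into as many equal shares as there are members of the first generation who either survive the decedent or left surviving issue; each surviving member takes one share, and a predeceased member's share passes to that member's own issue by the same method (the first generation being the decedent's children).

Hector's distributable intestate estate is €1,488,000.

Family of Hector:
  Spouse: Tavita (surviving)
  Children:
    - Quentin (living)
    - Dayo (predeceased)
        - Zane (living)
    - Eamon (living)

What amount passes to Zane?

Zane receives €310,000.

Tavita takes three-eighths of €1,488,000 = €558,000. The remaining €930,000 passes to the descendants.
The descendants' portion (€930,000) is divided into 3 shares of €310,000: Quentin and Eamon each take €310,000; Dayo's €310,000 share passes to Dayo's issue.
Dayo's share (€310,000) passes entirely to Zane.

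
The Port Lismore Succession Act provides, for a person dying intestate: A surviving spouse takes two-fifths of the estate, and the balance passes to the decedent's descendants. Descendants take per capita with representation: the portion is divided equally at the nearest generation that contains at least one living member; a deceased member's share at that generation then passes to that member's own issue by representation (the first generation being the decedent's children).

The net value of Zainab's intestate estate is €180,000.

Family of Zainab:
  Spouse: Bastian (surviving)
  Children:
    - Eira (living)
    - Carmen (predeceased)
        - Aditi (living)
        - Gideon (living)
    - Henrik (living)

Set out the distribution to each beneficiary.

Bastian takes two-fifths of €180,000 = €72,000. The remaining €108,000 passes to the descendants.
The descendants' portion (€108,000) is divided into 3 shares of €36,000: Eira and Henrik each take €36,000; Carmen's €36,000 share passes to Carmen's issue.
Carmen's share (€36,000) is divided into 2 shares of €18,000: Aditi and Gideon each take €18,000.

Bastian: €72,000; Eira: €36,000; Aditi: €18,000; Gideon: €18,000; Henrik: €36,000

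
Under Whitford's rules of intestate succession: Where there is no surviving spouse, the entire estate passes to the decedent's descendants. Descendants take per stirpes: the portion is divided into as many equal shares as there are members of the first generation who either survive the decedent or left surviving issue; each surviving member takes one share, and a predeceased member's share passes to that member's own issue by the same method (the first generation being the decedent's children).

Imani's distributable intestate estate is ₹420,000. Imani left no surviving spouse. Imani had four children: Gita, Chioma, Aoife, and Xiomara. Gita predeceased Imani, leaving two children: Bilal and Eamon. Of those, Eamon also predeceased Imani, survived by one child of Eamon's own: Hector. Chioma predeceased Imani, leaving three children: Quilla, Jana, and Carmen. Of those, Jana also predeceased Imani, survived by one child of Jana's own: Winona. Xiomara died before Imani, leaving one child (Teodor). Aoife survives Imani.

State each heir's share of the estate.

The entire ₹420,000 passes to the descendants.
That amount (₹420,000) is divided into 4 shares of ₹105,000: Aoife takes ₹105,000; Gita's ₹105,000 share passes to Gita's issue; Chioma's ₹105,000 share passes to Chioma's issue; Xiomara's ₹105,000 share passes to Xiomara's issue.
Gita's share (₹105,000) is divided into 2 shares of ₹52,500: Bilal takes ₹52,500; Eamon's ₹52,500 share passes to Eamon's issue.
Eamon's share (₹52,500) passes entirely to Hector.
Chioma's share (₹105,000) is divided into 3 shares of ₹35,000: Quilla and Carmen each take ₹35,000; Jana's ₹35,000 share passes to Jana's issue.
Jana's share (₹35,000) passes entirely to Winona.
Xiomara's share (₹105,000) passes entirely to Teodor.

Bilal: ₹52,500; Hector: ₹52,500; Quilla: ₹35,000; Winona: ₹35,000; Carmen: ₹35,000; Aoife: ₹105,000; Teodor: ₹105,000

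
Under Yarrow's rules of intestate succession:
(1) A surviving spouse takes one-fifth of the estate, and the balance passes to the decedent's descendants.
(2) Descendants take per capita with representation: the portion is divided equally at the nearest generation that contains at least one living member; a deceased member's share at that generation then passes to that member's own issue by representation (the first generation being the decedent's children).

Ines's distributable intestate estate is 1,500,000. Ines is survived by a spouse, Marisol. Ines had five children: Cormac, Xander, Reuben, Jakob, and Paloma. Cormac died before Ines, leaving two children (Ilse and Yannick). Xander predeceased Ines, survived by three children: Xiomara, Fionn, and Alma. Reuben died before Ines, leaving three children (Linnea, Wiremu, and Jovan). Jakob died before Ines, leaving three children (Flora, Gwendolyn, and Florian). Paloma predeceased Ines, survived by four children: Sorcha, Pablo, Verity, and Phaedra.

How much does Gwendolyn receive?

Gwendolyn receives 80,000.

Marisol takes one-fifth of 1,500,000 = 300,000. The remaining 1,200,000 passes to the descendants.
No child survives, so the initial division is made at the grandchildren's generation.
The descendants' portion (1,200,000) is divided into 15 shares of 80,000: Ilse, Yannick, Xiomara, Fionn, Alma, Linnea, Wiremu, Jovan, Flora, Gwendolyn, Florian, Sorcha, Pablo, Verity, and Phaedra each take 80,000.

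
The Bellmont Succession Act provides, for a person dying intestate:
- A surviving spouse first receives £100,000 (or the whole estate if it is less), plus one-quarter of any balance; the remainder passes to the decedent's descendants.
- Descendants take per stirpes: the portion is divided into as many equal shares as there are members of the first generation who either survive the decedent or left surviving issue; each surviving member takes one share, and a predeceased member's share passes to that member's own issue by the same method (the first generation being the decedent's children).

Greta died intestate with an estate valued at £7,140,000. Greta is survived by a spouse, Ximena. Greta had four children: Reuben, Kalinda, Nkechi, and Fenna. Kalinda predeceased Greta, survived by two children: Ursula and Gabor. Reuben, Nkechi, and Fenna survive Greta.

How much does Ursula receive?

Ximena first takes £100,000, leaving a balance of £7,040,000. Ximena then takes one-quarter of the balance (£1,760,000), for a total of £1,860,000. The remaining £5,280,000 passes to the descendants.
The descendants' portion (£5,280,000) is divided into 4 shares of £1,320,000: Reuben, Nkechi, and Fenna each take £1,320,000; Kalinda's £1,320,000 share passes to Kalinda's issue.
Kalinda's share (£1,320,000) is divided into 2 shares of £660,000: Ursula and Gabor each take £660,000.

Ursula receives £660,000.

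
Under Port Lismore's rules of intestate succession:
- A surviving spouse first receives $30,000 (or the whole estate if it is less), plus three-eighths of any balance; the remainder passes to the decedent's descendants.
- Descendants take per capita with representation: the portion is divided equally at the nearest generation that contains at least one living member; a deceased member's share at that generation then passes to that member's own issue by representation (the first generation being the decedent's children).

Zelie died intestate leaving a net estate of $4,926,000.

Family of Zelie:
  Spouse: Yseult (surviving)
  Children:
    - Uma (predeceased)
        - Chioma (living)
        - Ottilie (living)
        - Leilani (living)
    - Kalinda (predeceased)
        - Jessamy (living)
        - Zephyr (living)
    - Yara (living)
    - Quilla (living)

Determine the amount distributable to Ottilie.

Ottilie receives $255,000.

Yseult first takes $30,000, leaving a balance of $4,896,000. Yseult then takes three-eighths of the balance ($1,836,000), for a total of $1,866,000. The remaining $3,060,000 passes to the descendants.
The descendants' portion ($3,060,000) is divided into 4 shares of $765,000: Yara and Quilla each take $765,000; Uma's $765,000 share passes to Uma's issue; Kalinda's $765,000 share passes to Kalinda's issue.
Uma's share ($765,000) is divided into 3 shares of $255,000: Chioma, Ottilie, and Leilani each take $255,000.
Kalinda's share ($765,000) is divided into 2 shares of $382,500: Jessamy and Zephyr each take $382,500.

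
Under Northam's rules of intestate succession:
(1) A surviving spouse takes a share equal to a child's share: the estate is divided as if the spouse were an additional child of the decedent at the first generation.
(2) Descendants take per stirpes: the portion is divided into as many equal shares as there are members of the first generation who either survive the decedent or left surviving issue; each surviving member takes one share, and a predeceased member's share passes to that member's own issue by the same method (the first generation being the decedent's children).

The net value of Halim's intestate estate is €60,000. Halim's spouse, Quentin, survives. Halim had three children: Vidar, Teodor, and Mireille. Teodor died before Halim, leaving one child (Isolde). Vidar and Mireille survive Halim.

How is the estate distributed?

The spouse counts as an additional share at the children's level, so there are 4 primary shares of €15,000. Quentin takes one such share (€15,000).
The children's combined portion (€45,000) is divided into 3 shares of €15,000: Vidar and Mireille each take €15,000; Teodor's €15,000 share passes to Teodor's issue.
Teodor's share (€15,000) passes entirely to Isolde.

Quentin: €15,000; Vidar: €15,000; Isolde: €15,000; Mireille: €15,000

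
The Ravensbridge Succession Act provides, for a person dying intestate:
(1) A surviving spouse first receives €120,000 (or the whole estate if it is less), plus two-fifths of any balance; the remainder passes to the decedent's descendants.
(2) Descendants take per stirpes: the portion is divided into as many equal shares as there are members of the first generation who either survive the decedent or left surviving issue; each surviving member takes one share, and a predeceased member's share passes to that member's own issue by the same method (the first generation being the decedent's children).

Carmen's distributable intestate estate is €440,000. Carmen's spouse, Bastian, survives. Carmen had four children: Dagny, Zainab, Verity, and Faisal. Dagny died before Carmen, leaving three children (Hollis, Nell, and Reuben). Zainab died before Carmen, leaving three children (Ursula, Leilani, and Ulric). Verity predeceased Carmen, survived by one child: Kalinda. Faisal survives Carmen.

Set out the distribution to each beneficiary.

Bastian: €248,000; Hollis: €16,000; Nell: €16,000; Reuben: €16,000; Ursula: €16,000; Leilani: €16,000; Ulric: €16,000; Kalinda: €48,000; Faisal: €48,000

Bastian first takes €120,000, leaving a balance of €320,000. Bastian then takes two-fifths of the balance (€128,000), for a total of €248,000. The remaining €192,000 passes to the descendants.
The descendants' portion (€192,000) is divided into 4 shares of €48,000: Faisal takes €48,000; Dagny's €48,000 share passes to Dagny's issue; Zainab's €48,000 share passes to Zainab's issue; Verity's €48,000 share passes to Verity's issue.
Dagny's share (€48,000) is divided into 3 shares of €16,000: Hollis, Nell, and Reuben each take €16,000.
Zainab's share (€48,000) is divided into 3 shares of €16,000: Ursula, Leilani, and Ulric each take €16,000.
Verity's share (€48,000) passes entirely to Kalinda.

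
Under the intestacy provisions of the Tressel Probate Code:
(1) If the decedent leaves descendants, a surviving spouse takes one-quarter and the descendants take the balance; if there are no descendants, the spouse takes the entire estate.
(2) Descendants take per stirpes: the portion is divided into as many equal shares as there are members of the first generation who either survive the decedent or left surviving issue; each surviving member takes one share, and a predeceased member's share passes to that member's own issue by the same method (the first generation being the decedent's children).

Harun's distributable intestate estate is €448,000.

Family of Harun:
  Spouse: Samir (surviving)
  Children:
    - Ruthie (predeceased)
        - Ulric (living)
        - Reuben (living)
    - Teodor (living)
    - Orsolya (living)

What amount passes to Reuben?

Reuben receives €56,000.

Samir takes one-quarter of €448,000 = €112,000. The remaining €336,000 passes to the descendants.
The descendants' portion (€336,000) is divided into 3 shares of €112,000: Teodor and Orsolya each take €112,000; Ruthie's €112,000 share passes to Ruthie's issue.
Ruthie's share (€112,000) is divided into 2 shares of €56,000: Ulric and Reuben each take €56,000.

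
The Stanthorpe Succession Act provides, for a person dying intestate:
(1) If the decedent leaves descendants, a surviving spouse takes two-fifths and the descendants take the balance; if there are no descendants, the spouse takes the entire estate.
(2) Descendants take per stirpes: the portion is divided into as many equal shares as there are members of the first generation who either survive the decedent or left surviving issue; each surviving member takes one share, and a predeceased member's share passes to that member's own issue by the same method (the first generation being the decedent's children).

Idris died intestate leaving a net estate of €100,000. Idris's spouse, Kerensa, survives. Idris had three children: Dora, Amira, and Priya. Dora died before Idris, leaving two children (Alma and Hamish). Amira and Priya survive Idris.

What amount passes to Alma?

Alma receives €10,000.

Kerensa takes two-fifths of €100,000 = €40,000. The remaining €60,000 passes to the descendants.
The descendants' portion (€60,000) is divided into 3 shares of €20,000: Amira and Priya each take €20,000; Dora's €20,000 share passes to Dora's issue.
Dora's share (€20,000) is divided into 2 shares of €10,000: Alma and Hamish each take €10,000.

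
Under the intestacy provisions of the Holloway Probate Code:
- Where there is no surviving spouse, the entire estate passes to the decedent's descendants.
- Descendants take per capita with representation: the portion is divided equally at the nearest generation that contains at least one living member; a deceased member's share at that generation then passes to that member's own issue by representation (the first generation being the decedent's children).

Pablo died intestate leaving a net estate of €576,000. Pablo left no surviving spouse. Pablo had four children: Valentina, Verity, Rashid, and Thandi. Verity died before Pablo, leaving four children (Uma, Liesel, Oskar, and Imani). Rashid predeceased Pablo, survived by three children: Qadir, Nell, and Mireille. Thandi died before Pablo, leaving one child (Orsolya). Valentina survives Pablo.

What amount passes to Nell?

The entire €576,000 passes to the descendants.
That amount (€576,000) is divided into 4 shares of €144,000: Valentina takes €144,000; Verity's €144,000 share passes to Verity's issue; Rashid's €144,000 share passes to Rashid's issue; Thandi's €144,000 share passes to Thandi's issue.
Verity's share (€144,000) is divided into 4 shares of €36,000: Uma, Liesel, Oskar, and Imani each take €36,000.
Rashid's share (€144,000) is divided into 3 shares of €48,000: Qadir, Nell, and Mireille each take €48,000.
Thandi's share (€144,000) passes entirely to Orsolya.

Nell receives €48,000.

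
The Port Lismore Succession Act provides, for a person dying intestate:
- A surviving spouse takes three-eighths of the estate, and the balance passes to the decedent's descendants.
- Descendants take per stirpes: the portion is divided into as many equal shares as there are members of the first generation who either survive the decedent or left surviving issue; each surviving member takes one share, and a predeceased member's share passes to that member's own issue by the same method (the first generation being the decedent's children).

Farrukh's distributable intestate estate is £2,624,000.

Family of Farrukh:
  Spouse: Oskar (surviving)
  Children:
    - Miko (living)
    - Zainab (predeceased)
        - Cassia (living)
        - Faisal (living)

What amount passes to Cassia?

Oskar takes three-eighths of £2,624,000 = £984,000. The remaining £1,640,000 passes to the descendants.
The descendants' portion (£1,640,000) is divided into 2 shares of £820,000: Miko takes £820,000; Zainab's £820,000 share passes to Zainab's issue.
Zainab's share (£820,000) is divided into 2 shares of £410,000: Cassia and Faisal each take £410,000.

Cassia receives £410,000.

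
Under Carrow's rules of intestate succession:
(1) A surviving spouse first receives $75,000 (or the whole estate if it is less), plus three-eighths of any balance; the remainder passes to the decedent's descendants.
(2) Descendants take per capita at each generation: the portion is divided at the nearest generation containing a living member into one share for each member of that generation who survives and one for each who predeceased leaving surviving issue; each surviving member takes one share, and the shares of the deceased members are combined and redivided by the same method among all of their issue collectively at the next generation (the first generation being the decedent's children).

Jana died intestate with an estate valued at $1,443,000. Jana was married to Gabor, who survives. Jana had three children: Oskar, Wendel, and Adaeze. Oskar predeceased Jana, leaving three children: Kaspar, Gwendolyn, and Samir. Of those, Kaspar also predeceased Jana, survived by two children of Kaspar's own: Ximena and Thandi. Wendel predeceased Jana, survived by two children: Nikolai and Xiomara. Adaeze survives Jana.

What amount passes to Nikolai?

Nikolai receives $114,000.

Gabor first takes $75,000, leaving a balance of $1,368,000. Gabor then takes three-eighths of the balance ($513,000), for a total of $588,000. The remaining $855,000 passes to the descendants.
The descendants' portion ($855,000) is divided at the children's generation into 3 shares of $285,000. Adaeze takes $285,000. The 2 shares of the deceased (Oskar and Wendel) are combined into a pool of $570,000.
That pool ($570,000) is divided at the grandchildren's generation into 5 shares of $114,000. Gwendolyn, Samir, Nikolai, and Xiomara each take $114,000. The remaining share for the deceased Kaspar ($114,000) is carried to the next generation.
That pool ($114,000) is divided at the great-grandchildren's generation equally among Ximena and Thandi: $57,000 each.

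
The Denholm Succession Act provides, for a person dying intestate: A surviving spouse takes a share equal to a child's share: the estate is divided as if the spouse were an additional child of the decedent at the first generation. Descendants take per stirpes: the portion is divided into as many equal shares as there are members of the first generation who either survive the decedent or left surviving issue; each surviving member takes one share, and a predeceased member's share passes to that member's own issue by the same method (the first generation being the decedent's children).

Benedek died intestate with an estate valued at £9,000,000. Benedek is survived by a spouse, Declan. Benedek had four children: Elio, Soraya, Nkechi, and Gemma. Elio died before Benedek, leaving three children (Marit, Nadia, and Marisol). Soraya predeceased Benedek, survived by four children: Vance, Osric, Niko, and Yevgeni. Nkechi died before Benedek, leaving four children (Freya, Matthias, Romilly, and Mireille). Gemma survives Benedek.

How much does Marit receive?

Marit receives £600,000.

The spouse counts as an additional share at the children's level, so there are 5 primary shares of £1,800,000. Declan takes one such share (£1,800,000).
The children's combined portion (£7,200,000) is divided into 4 shares of £1,800,000: Gemma takes £1,800,000; Elio's £1,800,000 share passes to Elio's issue; Soraya's £1,800,000 share passes to Soraya's issue; Nkechi's £1,800,000 share passes to Nkechi's issue.
Elio's share (£1,800,000) is divided into 3 shares of £600,000: Marit, Nadia, and Marisol each take £600,000.
Soraya's share (£1,800,000) is divided into 4 shares of £450,000: Vance, Osric, Niko, and Yevgeni each take £450,000.
Nkechi's share (£1,800,000) is divided into 4 shares of £450,000: Freya, Matthias, Romilly, and Mireille each take £450,000.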